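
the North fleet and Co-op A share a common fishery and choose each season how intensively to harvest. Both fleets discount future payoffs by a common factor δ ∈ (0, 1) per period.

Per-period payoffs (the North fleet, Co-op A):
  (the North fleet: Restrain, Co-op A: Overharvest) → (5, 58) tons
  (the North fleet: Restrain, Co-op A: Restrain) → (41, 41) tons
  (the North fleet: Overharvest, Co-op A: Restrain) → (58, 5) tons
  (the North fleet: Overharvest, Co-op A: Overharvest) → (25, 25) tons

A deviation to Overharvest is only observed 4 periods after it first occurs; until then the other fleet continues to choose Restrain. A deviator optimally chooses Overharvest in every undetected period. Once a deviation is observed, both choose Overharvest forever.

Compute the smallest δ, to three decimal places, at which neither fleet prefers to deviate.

0.847

Deviating for the 4 undetected periods gains 58−41 = 17 per period over cooperation, then loses 41−25 = 16 per period forever once punishment starts.
Gain: 17(1 + δ + … + δ^3); loss: 16·δ^4/(1−δ).
No profitable deviation ⇔ 17(1−δ^4) ≤ 16·δ^4, i.e. δ^4 ≥ 17/(17+16) = 17/33.
Hence δ ≥ (17/33)^(1/4) ≈ 0.847.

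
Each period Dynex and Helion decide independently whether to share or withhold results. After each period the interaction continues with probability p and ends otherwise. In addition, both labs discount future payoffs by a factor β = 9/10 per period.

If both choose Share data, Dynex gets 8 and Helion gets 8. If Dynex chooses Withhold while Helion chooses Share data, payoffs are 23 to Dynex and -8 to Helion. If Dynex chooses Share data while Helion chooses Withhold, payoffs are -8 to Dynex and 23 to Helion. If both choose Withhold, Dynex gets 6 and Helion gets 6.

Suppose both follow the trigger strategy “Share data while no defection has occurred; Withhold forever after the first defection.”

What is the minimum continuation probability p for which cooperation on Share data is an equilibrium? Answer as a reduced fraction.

50/51

With continuation probability p and discount β, the effective per-period discount factor is βp.
Grim-trigger IC: βp ≥ (23−8)/(23−6) = 15/17.
So p ≥ (15/17)/(9/10) = 50/51.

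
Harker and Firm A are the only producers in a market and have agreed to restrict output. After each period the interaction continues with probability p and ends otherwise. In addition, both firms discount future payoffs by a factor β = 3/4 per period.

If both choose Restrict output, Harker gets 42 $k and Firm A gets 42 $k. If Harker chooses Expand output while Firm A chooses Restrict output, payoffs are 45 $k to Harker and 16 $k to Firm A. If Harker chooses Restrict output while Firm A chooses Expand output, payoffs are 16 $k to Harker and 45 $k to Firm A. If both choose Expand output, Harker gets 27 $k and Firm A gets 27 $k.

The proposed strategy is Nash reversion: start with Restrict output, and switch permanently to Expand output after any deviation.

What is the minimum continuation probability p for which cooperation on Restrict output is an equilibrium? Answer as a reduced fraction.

Expected continuation weight on next period's payoff is β·p = 3/4·p, which plays the role of the discount factor.
Cooperation requires 3/4·p ≥ (45−42)/(45−27) = 1/6, hence p ≥ 2/9.

2/9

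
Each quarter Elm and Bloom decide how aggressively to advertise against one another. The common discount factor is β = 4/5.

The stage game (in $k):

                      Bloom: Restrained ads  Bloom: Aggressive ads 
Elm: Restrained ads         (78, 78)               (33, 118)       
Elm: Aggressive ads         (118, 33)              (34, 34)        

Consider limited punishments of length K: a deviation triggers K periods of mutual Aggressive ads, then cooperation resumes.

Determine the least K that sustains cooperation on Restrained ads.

No profitable deviation requires (78−34)(β+…+β^K) ≥ 118−78, i.e. β+…+β^K ≥ 10/11 ≈ 0.9091.
With β = 4/5, the partial sums are K=1: 0.8000, K=2: 1.4400.
K = 2 is the first length at which the sum reaches 0.9091.

2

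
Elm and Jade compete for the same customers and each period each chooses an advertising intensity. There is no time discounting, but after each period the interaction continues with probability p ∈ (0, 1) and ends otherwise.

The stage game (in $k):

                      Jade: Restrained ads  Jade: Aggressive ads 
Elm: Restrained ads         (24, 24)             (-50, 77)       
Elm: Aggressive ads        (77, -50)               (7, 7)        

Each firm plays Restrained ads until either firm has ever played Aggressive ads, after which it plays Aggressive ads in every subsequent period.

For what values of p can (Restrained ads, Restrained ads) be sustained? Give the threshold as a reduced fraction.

53/70

With no time discounting, the continuation probability p plays the role of the discount factor.
Grim-trigger IC: 24/(1−p) ≥ 77 + 7p/(1−p) ⇒ p ≥ (77−24)/(77−7) = 53/70.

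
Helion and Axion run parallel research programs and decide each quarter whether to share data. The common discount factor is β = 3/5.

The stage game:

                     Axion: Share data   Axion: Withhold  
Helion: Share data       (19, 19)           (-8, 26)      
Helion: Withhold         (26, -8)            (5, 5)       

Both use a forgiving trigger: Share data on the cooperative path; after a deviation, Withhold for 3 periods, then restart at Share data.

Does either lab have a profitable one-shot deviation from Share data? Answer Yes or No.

No

A one-shot deviation gives 26 now, then 5 for 3 periods, then back to 19.
Gain from deviating: (26−19) today; loss: (19−5) in each of the next 3 periods.
No-deviation condition: (19−5)(β+…+β^3) ≥ 26−19, i.e. β+…+β^3 ≥ 1/2.
At β = 3/5: β+…+β^3 = 1.1760 ≥ 0.5000.
So cooperation is sustainable.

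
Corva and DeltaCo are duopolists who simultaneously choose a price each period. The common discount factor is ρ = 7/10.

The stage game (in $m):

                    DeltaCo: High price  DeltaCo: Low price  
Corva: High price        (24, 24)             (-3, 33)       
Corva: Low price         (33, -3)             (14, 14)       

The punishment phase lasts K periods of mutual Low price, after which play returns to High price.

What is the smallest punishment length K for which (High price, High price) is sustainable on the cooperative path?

2

IC: ρ(1−ρ^K)/(1−ρ) ≥ (33−24)/(24−14) = 9/10.
With ρ = 7/10: need 1 − ρ^K ≥ 9/10·(1−7/10)/(7/10), i.e. ρ^K ≤ 0.6143.
Since (7/10)^1 = 0.7000 and (7/10)^2 = 0.4900, the smallest such K is 2.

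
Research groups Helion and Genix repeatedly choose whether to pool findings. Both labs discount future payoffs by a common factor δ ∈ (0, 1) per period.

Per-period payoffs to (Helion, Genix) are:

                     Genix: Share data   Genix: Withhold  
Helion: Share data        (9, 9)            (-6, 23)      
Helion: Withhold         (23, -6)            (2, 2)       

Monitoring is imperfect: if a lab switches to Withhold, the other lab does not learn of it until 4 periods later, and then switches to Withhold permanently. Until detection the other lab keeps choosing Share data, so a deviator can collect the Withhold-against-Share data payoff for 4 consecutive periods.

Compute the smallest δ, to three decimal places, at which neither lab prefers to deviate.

Deviating for the 4 undetected periods gains 23−9 = 14 per period over cooperation, then loses 9−2 = 7 per period forever once punishment starts.
Gain: 14(1 + δ + … + δ^3); loss: 7·δ^4/(1−δ).
No profitable deviation ⇔ 14(1−δ^4) ≤ 7·δ^4, i.e. δ^4 ≥ 14/(14+7) = 2/3.
Hence δ ≥ (2/3)^(1/4) ≈ 0.904.

0.904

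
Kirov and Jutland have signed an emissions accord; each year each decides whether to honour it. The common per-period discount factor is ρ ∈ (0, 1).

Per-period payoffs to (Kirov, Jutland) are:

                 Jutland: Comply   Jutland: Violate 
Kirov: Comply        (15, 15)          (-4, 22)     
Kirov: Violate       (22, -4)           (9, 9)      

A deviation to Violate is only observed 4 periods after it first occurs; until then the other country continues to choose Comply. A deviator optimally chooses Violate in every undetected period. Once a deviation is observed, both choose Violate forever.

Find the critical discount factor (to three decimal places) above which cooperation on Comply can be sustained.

0.857

A deviator earns 22 for 4 periods, then 9 forever; cooperating earns 15 forever. Multiplying the IC by (1−ρ):
15 ≥ 22(1−ρ^4) + 9ρ^4, so 13·ρ^4 ≥ 7 and ρ^4 ≥ 7/13.
ρ ≥ (7/13)^(1/4) ≈ 0.857.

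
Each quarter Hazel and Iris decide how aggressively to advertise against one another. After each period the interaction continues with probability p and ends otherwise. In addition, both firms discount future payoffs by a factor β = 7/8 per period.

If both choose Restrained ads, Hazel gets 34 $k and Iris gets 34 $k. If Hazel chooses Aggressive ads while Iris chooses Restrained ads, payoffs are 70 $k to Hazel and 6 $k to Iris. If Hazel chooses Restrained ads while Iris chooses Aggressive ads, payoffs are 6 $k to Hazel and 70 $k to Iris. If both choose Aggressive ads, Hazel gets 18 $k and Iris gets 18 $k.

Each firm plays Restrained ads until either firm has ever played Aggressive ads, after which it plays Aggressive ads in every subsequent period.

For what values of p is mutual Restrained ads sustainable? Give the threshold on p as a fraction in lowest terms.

With continuation probability p and discount β, the effective per-period discount factor is βp.
Grim-trigger IC: βp ≥ (70−34)/(70−18) = 9/13.
So p ≥ (9/13)/(7/8) = 72/91.

72/91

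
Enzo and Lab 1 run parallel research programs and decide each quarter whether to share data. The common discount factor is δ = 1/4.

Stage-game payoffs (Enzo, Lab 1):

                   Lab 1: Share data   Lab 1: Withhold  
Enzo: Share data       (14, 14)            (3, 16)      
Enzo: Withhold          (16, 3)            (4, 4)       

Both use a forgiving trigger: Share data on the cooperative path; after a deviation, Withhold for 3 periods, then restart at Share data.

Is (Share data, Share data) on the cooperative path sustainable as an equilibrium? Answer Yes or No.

Yes

A one-shot deviation gives 16 now, then 4 for 3 periods, then back to 14.
Gain from deviating: (16−14) today; loss: (14−4) in each of the next 3 periods.
No-deviation condition: (14−4)(δ+…+δ^3) ≥ 16−14, i.e. δ+…+δ^3 ≥ 1/5.
At δ = 1/4: δ+…+δ^3 = 0.3281 ≥ 0.2000.
So cooperation is sustainable.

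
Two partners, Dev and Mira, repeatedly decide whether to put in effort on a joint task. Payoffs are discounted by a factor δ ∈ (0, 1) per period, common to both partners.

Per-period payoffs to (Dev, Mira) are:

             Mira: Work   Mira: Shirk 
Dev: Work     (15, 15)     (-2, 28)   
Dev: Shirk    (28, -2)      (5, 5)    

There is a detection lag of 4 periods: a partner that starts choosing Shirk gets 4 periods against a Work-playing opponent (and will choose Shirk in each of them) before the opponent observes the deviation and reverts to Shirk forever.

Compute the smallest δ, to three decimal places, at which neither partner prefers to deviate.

A deviator earns 28 for 4 periods, then 5 forever; cooperating earns 15 forever. Multiplying the IC by (1−δ):
15 ≥ 28(1−δ^4) + 5δ^4, so 23·δ^4 ≥ 13 and δ^4 ≥ 13/23.
δ ≥ (13/23)^(1/4) ≈ 0.867.

0.867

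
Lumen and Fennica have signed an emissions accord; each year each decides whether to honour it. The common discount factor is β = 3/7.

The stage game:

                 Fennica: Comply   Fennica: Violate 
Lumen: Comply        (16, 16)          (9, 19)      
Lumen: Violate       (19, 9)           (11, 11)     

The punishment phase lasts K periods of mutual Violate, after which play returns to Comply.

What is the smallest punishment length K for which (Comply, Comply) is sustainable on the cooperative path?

2

No profitable deviation requires (16−11)(β+…+β^K) ≥ 19−16, i.e. β+…+β^K ≥ 3/5 ≈ 0.6000.
With β = 3/7, the partial sums are K=1: 0.4286, K=2: 0.6122.
K = 2 is the first length at which the sum reaches 0.6000.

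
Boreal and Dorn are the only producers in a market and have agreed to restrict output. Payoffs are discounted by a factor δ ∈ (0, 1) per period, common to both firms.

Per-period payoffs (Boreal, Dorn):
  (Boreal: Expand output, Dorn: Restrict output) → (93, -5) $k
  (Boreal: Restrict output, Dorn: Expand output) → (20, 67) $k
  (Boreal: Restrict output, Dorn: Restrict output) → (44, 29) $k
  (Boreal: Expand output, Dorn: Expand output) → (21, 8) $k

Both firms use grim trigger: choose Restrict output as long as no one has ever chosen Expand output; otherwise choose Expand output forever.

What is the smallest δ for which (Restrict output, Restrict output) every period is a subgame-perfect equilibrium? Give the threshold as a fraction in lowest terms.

49/72

Boreal's threshold: (93−44)/(93−21) = 49/72.
Dorn's threshold: (67−29)/(67−8) = 38/59.
49/72 > 38/59, so Boreal binds and δ* = 49/72.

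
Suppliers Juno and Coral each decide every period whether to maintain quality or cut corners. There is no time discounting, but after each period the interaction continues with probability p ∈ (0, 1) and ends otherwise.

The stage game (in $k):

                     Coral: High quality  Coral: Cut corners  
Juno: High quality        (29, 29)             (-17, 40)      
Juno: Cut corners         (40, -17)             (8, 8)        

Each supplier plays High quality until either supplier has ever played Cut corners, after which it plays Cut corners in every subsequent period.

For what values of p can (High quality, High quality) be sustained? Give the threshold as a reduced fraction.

Expected cooperation value is 29 + p·29 + p²·29 + … = 29/(1−p); deviation gives 40 + p·8/(1−p).
29 ≥ 40(1−p) + 8p ⇒ 32p ≥ 11 ⇒ p ≥ 11/32.

11/32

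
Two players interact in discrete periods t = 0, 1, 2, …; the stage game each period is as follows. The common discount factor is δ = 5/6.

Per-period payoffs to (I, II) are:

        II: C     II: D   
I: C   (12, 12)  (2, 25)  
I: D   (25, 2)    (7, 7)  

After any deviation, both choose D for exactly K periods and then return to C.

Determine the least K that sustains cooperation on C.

No profitable deviation requires (12−7)(δ+…+δ^K) ≥ 25−12, i.e. δ+…+δ^K ≥ 13/5 ≈ 2.6000.
With δ = 5/6, the partial sums are K=1: 0.8333, K=2: 1.5278, K=3: 2.1065, K=4: 2.5887, K=5: 2.9906.
K = 5 is the first length at which the sum reaches 2.6000.

5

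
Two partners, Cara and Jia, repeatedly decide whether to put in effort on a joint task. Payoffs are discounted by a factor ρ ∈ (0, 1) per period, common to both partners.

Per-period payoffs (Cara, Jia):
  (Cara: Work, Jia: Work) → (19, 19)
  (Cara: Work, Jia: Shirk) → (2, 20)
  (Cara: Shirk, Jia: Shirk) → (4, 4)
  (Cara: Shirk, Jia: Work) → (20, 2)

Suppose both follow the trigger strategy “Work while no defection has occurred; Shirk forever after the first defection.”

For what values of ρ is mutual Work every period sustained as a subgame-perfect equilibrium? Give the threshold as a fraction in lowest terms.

Under grim trigger the critical discount factor is (T−C)/(T−P) with T = 20, C = 19, P = 4.
ρ* = (20−19)/(20−4) = 1/16.

1/16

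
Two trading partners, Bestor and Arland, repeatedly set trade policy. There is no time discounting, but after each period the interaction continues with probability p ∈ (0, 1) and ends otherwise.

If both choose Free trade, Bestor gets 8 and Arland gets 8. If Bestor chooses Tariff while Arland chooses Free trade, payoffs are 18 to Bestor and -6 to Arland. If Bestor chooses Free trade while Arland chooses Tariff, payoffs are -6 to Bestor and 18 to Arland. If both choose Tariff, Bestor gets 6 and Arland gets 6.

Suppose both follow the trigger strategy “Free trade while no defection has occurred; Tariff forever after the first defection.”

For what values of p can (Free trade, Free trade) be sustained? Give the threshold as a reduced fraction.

With no time discounting, the continuation probability p plays the role of the discount factor.
Grim-trigger IC: 8/(1−p) ≥ 18 + 6p/(1−p) ⇒ p ≥ (18−8)/(18−6) = 5/6.

5/6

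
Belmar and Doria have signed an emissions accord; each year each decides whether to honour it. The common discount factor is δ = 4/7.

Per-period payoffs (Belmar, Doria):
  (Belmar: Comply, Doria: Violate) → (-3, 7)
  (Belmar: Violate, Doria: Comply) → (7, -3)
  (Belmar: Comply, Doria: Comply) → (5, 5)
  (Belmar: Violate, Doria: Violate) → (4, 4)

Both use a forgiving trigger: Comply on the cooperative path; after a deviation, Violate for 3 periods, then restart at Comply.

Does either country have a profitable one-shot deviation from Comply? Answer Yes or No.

Yes

IC: δ+…+δ^3 ≥ (7−5)/(5−4) = 2.
At δ = 4/7: partial sum = 1.0845 < 2.0000. Cooperation not sustainable.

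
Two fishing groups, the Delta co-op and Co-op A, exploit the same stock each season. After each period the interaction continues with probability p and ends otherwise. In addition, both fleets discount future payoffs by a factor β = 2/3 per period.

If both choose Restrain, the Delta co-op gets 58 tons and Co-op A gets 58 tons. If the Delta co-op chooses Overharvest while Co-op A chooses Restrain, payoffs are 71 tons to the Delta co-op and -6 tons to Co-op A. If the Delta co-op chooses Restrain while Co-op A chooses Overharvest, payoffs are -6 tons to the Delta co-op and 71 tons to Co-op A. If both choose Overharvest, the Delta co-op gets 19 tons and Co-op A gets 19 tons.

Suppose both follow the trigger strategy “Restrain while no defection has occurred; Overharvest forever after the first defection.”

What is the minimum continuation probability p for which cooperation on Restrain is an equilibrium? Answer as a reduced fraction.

3/8

Expected continuation weight on next period's payoff is β·p = 2/3·p, which plays the role of the discount factor.
Cooperation requires 2/3·p ≥ (71−58)/(71−19) = 1/4, hence p ≥ 3/8.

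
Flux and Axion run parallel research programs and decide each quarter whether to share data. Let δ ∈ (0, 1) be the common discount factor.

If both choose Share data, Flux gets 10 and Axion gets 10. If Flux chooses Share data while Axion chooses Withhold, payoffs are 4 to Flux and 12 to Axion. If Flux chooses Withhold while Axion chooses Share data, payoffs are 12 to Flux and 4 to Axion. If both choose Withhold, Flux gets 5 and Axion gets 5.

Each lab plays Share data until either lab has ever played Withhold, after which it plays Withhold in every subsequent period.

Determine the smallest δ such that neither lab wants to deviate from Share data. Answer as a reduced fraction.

2/7

10/(1−δ) ≥ 12 + 5δ/(1−δ)
10 ≥ 12 − 7δ
δ ≥ 2/7.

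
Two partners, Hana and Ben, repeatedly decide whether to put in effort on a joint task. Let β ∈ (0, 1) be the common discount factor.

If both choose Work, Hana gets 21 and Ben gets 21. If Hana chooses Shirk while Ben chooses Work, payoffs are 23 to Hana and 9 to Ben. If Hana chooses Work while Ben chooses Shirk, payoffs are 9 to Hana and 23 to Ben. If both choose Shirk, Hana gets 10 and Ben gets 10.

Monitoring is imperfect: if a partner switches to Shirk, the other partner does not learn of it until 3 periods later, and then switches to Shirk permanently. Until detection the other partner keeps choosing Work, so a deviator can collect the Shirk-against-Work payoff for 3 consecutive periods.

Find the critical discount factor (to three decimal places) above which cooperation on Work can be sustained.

A deviator earns 23 for 3 periods, then 10 forever; cooperating earns 21 forever. Multiplying the IC by (1−β):
21 ≥ 23(1−β^3) + 10β^3, so 13·β^3 ≥ 2 and β^3 ≥ 2/13.
β ≥ (2/13)^(1/3) ≈ 0.536.

0.536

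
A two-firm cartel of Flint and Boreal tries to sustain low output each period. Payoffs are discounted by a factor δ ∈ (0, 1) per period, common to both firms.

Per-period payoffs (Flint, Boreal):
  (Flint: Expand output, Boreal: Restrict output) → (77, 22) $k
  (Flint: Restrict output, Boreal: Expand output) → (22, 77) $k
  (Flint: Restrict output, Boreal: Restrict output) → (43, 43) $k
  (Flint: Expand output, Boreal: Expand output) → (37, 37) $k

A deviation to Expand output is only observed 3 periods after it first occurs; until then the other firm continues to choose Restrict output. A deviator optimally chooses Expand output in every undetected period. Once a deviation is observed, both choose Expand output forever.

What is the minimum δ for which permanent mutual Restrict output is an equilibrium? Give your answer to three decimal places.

0.947

The best deviation is to choose Expand output for all 3 undetected periods, earning 77 each, then 37 forever once detected.
Deviation value: 77(1−δ^3)/(1−δ) + 37δ^3/(1−δ); cooperation value: 43/(1−δ).
IC: 43 ≥ 77(1−δ^3) + 37δ^3 = 77 − 40δ^3.
So δ^3 ≥ 34/40 = 17/20, giving δ ≥ (17/20)^(1/3) ≈ 0.947.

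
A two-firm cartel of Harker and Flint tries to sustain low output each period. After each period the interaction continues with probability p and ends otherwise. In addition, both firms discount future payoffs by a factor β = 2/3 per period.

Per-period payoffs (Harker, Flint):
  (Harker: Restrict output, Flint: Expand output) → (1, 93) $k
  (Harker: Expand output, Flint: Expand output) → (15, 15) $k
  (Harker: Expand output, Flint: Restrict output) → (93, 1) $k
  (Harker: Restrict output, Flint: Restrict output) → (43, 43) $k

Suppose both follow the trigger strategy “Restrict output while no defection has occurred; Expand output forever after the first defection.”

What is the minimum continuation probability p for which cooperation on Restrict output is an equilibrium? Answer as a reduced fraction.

With continuation probability p and discount β, the effective per-period discount factor is βp.
Grim-trigger IC: βp ≥ (93−43)/(93−15) = 25/39.
So p ≥ (25/39)/(2/3) = 25/26.

25/26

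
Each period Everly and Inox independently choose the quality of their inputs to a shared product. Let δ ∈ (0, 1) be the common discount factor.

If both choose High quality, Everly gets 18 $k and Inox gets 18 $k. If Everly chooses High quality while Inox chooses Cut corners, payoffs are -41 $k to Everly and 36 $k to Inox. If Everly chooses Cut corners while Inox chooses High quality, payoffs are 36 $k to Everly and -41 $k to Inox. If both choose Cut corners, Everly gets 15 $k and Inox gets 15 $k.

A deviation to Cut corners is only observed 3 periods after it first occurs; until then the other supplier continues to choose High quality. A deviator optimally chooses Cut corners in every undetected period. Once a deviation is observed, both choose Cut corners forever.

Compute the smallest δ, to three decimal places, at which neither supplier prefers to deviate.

Deviating for the 3 undetected periods gains 36−18 = 18 per period over cooperation, then loses 18−15 = 3 per period forever once punishment starts.
Gain: 18(1 + δ + … + δ^2); loss: 3·δ^3/(1−δ).
No profitable deviation ⇔ 18(1−δ^3) ≤ 3·δ^3, i.e. δ^3 ≥ 18/(18+3) = 6/7.
Hence δ ≥ (6/7)^(1/3) ≈ 0.950.

0.950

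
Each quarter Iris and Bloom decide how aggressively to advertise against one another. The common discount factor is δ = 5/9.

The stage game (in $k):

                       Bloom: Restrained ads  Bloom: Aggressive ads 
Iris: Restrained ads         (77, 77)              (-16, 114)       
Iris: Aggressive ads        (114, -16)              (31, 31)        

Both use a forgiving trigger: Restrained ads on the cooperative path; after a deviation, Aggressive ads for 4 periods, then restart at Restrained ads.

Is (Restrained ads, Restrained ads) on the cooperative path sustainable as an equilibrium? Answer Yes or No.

Yes

Comparing payoff streams over the 5 periods until play realigns: cooperate → 77(1+δ+…+δ^4); deviate → 114 + 31(δ+…+δ^4).
Cooperation is sustained iff (77−31)(δ+…+δ^4) ≥ 114−77.
δ+…+δ^4 = 5/9·(1−(5/9)^4)/(1−5/9) = 1.1309, and (114−77)/(77−31) = 0.8043.
1.1309 ≥ 0.8043, so cooperation is sustainable.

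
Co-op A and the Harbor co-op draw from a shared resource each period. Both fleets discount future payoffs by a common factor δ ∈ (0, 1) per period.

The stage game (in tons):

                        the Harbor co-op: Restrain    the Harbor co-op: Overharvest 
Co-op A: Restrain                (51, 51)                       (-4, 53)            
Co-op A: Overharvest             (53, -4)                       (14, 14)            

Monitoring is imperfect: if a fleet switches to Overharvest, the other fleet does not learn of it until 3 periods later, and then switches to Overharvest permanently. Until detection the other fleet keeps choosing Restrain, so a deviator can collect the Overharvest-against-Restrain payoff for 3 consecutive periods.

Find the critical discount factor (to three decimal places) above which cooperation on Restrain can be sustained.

0.372

Deviating for the 3 undetected periods gains 53−51 = 2 per period over cooperation, then loses 51−14 = 37 per period forever once punishment starts.
Gain: 2(1 + δ + … + δ^2); loss: 37·δ^3/(1−δ).
No profitable deviation ⇔ 2(1−δ^3) ≤ 37·δ^3, i.e. δ^3 ≥ 2/(2+37) = 2/39.
Hence δ ≥ (2/39)^(1/3) ≈ 0.372.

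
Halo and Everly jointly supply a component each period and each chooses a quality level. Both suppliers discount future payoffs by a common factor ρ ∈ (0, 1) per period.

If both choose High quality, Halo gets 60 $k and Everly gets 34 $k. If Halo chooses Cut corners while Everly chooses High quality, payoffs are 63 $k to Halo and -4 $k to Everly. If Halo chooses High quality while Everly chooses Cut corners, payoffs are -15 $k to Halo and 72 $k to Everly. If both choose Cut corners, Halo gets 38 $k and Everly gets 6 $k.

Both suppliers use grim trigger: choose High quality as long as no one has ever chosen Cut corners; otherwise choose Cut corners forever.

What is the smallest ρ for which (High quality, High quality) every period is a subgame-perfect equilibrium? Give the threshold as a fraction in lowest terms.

19/33

Halo: cooperation gives 60 each period; deviation gives 63 once then 38 forever.
  60/(1−ρ) ≥ 63 + 38ρ/(1−ρ) ⇒ ρ ≥ 3/25.
Everly: cooperation gives 34 each period; deviation gives 72 once then 6 forever.
  ρ ≥ 38/66 = 19/33.
Both must hold, so the binding constraint is Everly's: ρ ≥ 19/33.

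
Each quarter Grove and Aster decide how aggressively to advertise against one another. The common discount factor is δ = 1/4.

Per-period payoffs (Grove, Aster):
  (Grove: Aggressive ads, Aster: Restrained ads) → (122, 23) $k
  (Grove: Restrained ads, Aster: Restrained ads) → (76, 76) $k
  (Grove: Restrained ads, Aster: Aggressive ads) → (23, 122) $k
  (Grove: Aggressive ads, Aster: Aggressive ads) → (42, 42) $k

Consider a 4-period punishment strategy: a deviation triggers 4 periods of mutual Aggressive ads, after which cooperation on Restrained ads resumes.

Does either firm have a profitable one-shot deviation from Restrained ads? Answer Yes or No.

Comparing payoff streams over the 5 periods until play realigns: cooperate → 76(1+δ+…+δ^4); deviate → 122 + 42(δ+…+δ^4).
Cooperation is sustained iff (76−42)(δ+…+δ^4) ≥ 122−76.
δ+…+δ^4 = 1/4·(1−(1/4)^4)/(1−1/4) = 0.3320, and (122−76)/(76−42) = 1.3529.
0.3320 < 1.3529, so cooperation is not sustainable.

Yes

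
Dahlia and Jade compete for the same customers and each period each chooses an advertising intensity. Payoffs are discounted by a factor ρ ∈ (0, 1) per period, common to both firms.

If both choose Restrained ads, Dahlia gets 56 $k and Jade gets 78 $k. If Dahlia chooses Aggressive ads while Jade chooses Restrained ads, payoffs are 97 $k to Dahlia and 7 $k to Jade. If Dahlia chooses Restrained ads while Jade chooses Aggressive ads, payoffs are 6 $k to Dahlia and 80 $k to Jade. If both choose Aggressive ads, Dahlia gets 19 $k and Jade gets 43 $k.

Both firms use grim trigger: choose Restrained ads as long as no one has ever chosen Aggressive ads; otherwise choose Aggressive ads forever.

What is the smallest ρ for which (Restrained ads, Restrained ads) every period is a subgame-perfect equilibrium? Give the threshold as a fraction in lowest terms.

Dahlia's threshold: (97−56)/(97−19) = 41/78.
Jade's threshold: (80−78)/(80−43) = 2/37.
41/78 > 2/37, so Dahlia binds and ρ* = 41/78.

41/78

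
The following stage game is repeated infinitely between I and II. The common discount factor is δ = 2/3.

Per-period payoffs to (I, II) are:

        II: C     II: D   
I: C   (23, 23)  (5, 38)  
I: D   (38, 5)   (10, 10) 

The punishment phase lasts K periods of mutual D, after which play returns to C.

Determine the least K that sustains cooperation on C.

3

No profitable deviation requires (23−10)(δ+…+δ^K) ≥ 38−23, i.e. δ+…+δ^K ≥ 15/13 ≈ 1.1538.
With δ = 2/3, the partial sums are K=1: 0.6667, K=2: 1.1111, K=3: 1.4074.
K = 3 is the first length at which the sum reaches 1.1538.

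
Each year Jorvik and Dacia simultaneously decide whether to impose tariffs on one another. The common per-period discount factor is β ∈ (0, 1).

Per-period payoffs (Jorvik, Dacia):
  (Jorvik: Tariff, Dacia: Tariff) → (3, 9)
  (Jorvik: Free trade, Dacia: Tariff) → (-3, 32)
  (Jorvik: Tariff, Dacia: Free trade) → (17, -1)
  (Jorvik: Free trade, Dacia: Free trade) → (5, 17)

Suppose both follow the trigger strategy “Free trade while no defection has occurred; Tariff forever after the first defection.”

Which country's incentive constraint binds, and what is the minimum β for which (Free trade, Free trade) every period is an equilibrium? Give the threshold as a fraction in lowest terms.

Jorvik; β ≥ 6/7

For Jorvik: deviation gain 17−5 = 12, per-period punishment loss 5−3 = 2. IC gives β ≥ 12/14 = 6/7.
For Dacia: gain 15, loss 8 per period, so β ≥ 15/23.
The tighter constraint is Jorvik's, so cooperation needs β ≥ 6/7.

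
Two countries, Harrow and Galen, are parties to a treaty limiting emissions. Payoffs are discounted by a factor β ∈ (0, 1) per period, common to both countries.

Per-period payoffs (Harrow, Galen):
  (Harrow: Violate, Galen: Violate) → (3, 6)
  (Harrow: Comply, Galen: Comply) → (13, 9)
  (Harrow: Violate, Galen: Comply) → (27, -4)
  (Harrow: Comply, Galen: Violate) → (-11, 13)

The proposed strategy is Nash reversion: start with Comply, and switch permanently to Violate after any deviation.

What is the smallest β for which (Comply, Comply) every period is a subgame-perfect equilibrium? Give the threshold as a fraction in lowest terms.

7/12

Harrow: cooperation gives 13 each period; deviation gives 27 once then 3 forever.
  13/(1−β) ≥ 27 + 3β/(1−β) ⇒ β ≥ 14/24 = 7/12.
Galen: cooperation gives 9 each period; deviation gives 13 once then 6 forever.
  β ≥ 4/7.
Both must hold, so the binding constraint is Harrow's: β ≥ 7/12.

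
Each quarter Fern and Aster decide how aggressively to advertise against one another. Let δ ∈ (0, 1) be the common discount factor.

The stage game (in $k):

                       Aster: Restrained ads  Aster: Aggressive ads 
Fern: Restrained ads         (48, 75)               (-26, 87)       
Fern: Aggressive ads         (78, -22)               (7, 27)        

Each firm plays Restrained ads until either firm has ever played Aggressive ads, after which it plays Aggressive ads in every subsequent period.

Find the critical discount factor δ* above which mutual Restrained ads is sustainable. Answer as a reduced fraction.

For Fern: deviation gain 78−48 = 30, per-period punishment loss 48−7 = 41. IC gives δ ≥ 30/71.
For Aster: gain 12, loss 48 per period, so δ ≥ 12/60 = 1/5.
The tighter constraint is Fern's, so cooperation needs δ ≥ 30/71.

30/71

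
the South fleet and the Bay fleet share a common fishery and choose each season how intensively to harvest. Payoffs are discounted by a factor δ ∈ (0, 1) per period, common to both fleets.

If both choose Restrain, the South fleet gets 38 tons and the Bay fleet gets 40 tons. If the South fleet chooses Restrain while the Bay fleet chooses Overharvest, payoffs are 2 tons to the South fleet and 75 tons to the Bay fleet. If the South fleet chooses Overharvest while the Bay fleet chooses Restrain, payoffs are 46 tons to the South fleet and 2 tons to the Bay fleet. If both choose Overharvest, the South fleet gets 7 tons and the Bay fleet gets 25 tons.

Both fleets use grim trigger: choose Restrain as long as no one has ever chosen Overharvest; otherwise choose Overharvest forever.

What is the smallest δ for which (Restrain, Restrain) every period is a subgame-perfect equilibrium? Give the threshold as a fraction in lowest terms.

the South fleet's threshold: (46−38)/(46−7) = 8/39.
the Bay fleet's threshold: (75−40)/(75−25) = 7/10.
8/39 < 7/10, so the Bay fleet binds and δ* = 7/10.

7/10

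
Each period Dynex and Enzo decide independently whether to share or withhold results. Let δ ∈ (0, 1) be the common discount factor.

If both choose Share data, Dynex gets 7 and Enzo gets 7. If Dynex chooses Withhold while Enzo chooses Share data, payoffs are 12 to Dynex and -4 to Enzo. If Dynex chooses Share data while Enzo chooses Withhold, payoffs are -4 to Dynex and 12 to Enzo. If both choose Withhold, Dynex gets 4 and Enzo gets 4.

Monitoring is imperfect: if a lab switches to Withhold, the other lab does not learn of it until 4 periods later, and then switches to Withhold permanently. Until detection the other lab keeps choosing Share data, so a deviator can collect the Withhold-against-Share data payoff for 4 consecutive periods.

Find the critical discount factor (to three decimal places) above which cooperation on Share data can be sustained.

A deviator earns 12 for 4 periods, then 4 forever; cooperating earns 7 forever. Multiplying the IC by (1−δ):
7 ≥ 12(1−δ^4) + 4δ^4, so 8·δ^4 ≥ 5 and δ^4 ≥ 5/8.
δ ≥ (5/8)^(1/4) ≈ 0.889.

0.889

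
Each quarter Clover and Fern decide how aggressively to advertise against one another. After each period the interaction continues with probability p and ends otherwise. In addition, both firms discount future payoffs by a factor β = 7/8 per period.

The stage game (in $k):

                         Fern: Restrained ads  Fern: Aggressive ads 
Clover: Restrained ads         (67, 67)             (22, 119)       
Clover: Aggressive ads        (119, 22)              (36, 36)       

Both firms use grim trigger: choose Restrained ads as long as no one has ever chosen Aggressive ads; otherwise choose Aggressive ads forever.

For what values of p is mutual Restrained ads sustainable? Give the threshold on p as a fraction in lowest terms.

Expected continuation weight on next period's payoff is β·p = 7/8·p, which plays the role of the discount factor.
Cooperation requires 7/8·p ≥ (119−67)/(119−36) = 52/83, hence p ≥ 416/581.

416/581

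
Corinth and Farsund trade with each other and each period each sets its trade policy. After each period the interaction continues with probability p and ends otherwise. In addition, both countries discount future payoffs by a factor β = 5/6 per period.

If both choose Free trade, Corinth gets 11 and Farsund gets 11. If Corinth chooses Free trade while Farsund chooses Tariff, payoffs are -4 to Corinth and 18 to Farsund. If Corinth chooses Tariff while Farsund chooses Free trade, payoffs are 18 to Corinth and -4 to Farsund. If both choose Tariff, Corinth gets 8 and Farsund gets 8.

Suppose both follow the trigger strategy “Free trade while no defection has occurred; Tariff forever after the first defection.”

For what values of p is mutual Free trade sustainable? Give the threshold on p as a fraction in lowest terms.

21/25

Expected continuation weight on next period's payoff is β·p = 5/6·p, which plays the role of the discount factor.
Cooperation requires 5/6·p ≥ (18−11)/(18−8) = 7/10, hence p ≥ 21/25.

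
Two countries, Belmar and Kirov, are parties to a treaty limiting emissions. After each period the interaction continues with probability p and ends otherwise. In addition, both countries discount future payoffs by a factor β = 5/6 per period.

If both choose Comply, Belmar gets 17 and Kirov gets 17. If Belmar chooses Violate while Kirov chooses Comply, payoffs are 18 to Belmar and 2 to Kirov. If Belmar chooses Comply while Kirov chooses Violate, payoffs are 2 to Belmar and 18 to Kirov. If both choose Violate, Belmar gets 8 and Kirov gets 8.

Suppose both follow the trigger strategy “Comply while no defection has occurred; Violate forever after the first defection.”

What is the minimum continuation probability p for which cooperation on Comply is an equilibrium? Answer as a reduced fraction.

3/25

Expected continuation weight on next period's payoff is β·p = 5/6·p, which plays the role of the discount factor.
Cooperation requires 5/6·p ≥ (18−17)/(18−8) = 1/10, hence p ≥ 3/25.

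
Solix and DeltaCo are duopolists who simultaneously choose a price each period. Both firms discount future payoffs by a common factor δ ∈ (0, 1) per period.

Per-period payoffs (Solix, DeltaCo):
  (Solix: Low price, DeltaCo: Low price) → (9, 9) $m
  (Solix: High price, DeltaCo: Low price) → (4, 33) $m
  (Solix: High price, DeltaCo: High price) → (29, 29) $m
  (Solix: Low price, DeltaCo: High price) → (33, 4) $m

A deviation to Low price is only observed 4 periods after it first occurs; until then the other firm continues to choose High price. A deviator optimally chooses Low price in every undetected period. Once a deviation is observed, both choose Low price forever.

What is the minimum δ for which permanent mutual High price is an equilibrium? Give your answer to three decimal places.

0.639

The best deviation is to choose Low price for all 4 undetected periods, earning 33 each, then 9 forever once detected.
Deviation value: 33(1−δ^4)/(1−δ) + 9δ^4/(1−δ); cooperation value: 29/(1−δ).
IC: 29 ≥ 33(1−δ^4) + 9δ^4 = 33 − 24δ^4.
So δ^4 ≥ 4/24 = 1/6, giving δ ≥ (1/6)^(1/4) ≈ 0.639.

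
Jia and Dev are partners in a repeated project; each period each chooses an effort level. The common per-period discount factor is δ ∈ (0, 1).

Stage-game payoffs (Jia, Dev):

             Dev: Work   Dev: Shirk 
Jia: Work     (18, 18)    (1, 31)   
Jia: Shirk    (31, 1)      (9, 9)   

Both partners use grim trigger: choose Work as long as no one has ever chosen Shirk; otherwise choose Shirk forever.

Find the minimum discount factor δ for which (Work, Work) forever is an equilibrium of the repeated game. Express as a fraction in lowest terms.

One-period gain from deviating is 31 − 18 = 13. The loss is 18 − 9 = 9 in every subsequent period, with present value 9·δ/(1−δ).
Deviation is unprofitable when 9·δ/(1−δ) ≥ 13, i.e. δ/(1−δ) ≥ 13/9.
Equivalently δ ≥ 13/(13+9) = 13/22.

13/22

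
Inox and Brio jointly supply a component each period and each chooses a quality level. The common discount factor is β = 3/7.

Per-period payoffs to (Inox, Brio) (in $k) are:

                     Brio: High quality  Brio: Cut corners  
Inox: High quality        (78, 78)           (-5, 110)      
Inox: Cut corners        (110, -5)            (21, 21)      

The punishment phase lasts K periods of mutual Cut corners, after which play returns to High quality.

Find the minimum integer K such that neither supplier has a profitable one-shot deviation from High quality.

No profitable deviation requires (78−21)(β+…+β^K) ≥ 110−78, i.e. β+…+β^K ≥ 32/57 ≈ 0.5614.
With β = 3/7, the partial sums are K=1: 0.4286, K=2: 0.6122.
K = 2 is the first length at which the sum reaches 0.5614.

2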